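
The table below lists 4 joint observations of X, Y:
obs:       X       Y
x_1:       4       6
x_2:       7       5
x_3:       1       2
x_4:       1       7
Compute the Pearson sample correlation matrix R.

Step 1 — column means:
  mean(X) = (4 + 7 + 1 + 1) / 4 = 13/4 = 3.25
  mean(Y) = (6 + 5 + 2 + 7) / 4 = 20/4 = 5

Step 2 — sample variances and covariances s[i,j] = (1/(n-1)) · Σ_k (x_{k,i} - mean_i) · (x_{k,j} - mean_j), with n-1 = 3:
  s[X,X] = ((0.75)·(0.75) + (3.75)·(3.75) + (-2.25)·(-2.25) + (-2.25)·(-2.25)) / 3 = 24.75/3 = 8.25
  s[X,Y] = ((0.75)·(1) + (3.75)·(0) + (-2.25)·(-3) + (-2.25)·(2)) / 3 = 3/3 = 1
  s[Y,Y] = ((1)·(1) + (0)·(0) + (-3)·(-3) + (2)·(2)) / 3 = 14/3 = 4.6667
  Sample standard deviations s_i = √(s[i,i]):
  s(X) = √(8.25) = 2.8723
  s(Y) = √(4.6667) = 2.1602

Step 3 — r_{ij} = s_{ij} / (s_i · s_j):
  r[X,X] = 1 (diagonal).
  r[X,Y] = 1 / (2.8723 · 2.1602) = 1 / 6.2048 = 0.1612
  r[Y,Y] = 1 (diagonal).

R is symmetric with unit diagonal. Assembling:

R = [[1, 0.1612],
 [0.1612, 1]]


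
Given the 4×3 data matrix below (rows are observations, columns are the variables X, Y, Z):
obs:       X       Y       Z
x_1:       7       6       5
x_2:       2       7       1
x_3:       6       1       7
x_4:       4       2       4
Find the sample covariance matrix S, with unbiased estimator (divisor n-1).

Step 1 — column means:
  mean(X) = (7 + 2 + 6 + 4) / 4 = 19/4 = 4.75
  mean(Y) = (6 + 7 + 1 + 2) / 4 = 16/4 = 4
  mean(Z) = (5 + 1 + 7 + 4) / 4 = 17/4 = 4.25

Step 2 — sample covariance S[i,j] = (1/(n-1)) · Σ_k (x_{k,i} - mean_i) · (x_{k,j} - mean_j), with n-1 = 3.
  S[X,X] = ((2.25)·(2.25) + (-2.75)·(-2.75) + (1.25)·(1.25) + (-0.75)·(-0.75)) / 3 = 14.75/3 = 4.9167
  S[X,Y] = ((2.25)·(2) + (-2.75)·(3) + (1.25)·(-3) + (-0.75)·(-2)) / 3 = -6/3 = -2
  S[X,Z] = ((2.25)·(0.75) + (-2.75)·(-3.25) + (1.25)·(2.75) + (-0.75)·(-0.25)) / 3 = 14.25/3 = 4.75
  S[Y,Y] = ((2)·(2) + (3)·(3) + (-3)·(-3) + (-2)·(-2)) / 3 = 26/3 = 8.6667
  S[Y,Z] = ((2)·(0.75) + (3)·(-3.25) + (-3)·(2.75) + (-2)·(-0.25)) / 3 = -16/3 = -5.3333
  S[Z,Z] = ((0.75)·(0.75) + (-3.25)·(-3.25) + (2.75)·(2.75) + (-0.25)·(-0.25)) / 3 = 18.75/3 = 6.25

S is symmetric (S[j,i] = S[i,j]). Assembling:

S = [[4.9167, -2, 4.75],
 [-2, 8.6667, -5.3333],
 [4.75, -5.3333, 6.25]]


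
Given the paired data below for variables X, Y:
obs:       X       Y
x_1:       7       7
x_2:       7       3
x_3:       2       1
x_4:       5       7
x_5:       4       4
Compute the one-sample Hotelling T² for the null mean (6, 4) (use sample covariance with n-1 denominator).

Step 1 — sample mean vector:
  mean(X) = (7 + 7 + 2 + 5 + 4) / 5 = 25/5 = 5
  mean(Y) = (7 + 3 + 1 + 7 + 4) / 5 = 22/5 = 4.4
  x̄ = (5, 4.4),  deviation x̄ - mu_0 = (5, 4.4) - (6, 4) = (-1, 0.4).

Step 2 — sample covariance matrix, S[i,j] = (1/(n-1)) · Σ_k (x_{k,i} - mean_i) · (x_{k,j} - mean_j), divisor n-1 = 4:
  S[X,X] = ((2)·(2) + (2)·(2) + (-3)·(-3) + (0)·(0) + (-1)·(-1)) / 4 = 18/4 = 4.5
  S[X,Y] = ((2)·(2.6) + (2)·(-1.4) + (-3)·(-3.4) + (0)·(2.6) + (-1)·(-0.4)) / 4 = 13/4 = 3.25
  S[Y,Y] = ((2.6)·(2.6) + (-1.4)·(-1.4) + (-3.4)·(-3.4) + (2.6)·(2.6) + (-0.4)·(-0.4)) / 4 = 27.2/4 = 6.8
  S = [[4.5, 3.25],
 [3.25, 6.8]].

Step 3 — invert S. det(S) = 4.5·6.8 - (3.25)² = 20.0375.
  S^{-1} = (1/det) · [[d, -b], [-b, a]] = [[0.3394, -0.1622],
 [-0.1622, 0.2246]].

Step 4 — quadratic form (x̄ - mu_0)^T · S^{-1} · (x̄ - mu_0):
  S^{-1} · (x̄ - mu_0) = (-0.4042, 0.252),
  (x̄ - mu_0)^T · [...] = (-1)·(-0.4042) + (0.4)·(0.252) = 0.5051.

Step 5 — scale by n: T² = 5 · 0.5051 = 2.5253.

T² ≈ 2.5253


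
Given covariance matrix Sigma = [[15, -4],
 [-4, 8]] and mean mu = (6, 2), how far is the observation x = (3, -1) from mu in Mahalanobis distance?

Step 1 — centre the observation: (x - mu) = (-3, -3).

Step 2 — invert Sigma. det(Sigma) = 15·8 - (-4)² = 104.
  Sigma^{-1} = (1/det) · [[d, -b], [-b, a]] = [[0.0769, 0.0385],
 [0.0385, 0.1442]].

Step 3 — form the quadratic (x - mu)^T · Sigma^{-1} · (x - mu):
  Sigma^{-1} · (x - mu) = (-0.3462, -0.5481).
  (x - mu)^T · [Sigma^{-1} · (x - mu)] = (-3)·(-0.3462) + (-3)·(-0.5481) = 2.6827.

Step 4 — take square root: d = √(2.6827) ≈ 1.6379.

d(x, mu) = √(2.6827) ≈ 1.6379


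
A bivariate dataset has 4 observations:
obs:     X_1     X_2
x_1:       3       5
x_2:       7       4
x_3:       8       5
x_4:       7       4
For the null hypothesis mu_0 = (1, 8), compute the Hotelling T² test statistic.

Step 1 — sample mean vector:
  mean(X_1) = (3 + 7 + 8 + 7) / 4 = 25/4 = 6.25
  mean(X_2) = (5 + 4 + 5 + 4) / 4 = 18/4 = 4.5
  x̄ = (6.25, 4.5),  deviation x̄ - mu_0 = (6.25, 4.5) - (1, 8) = (5.25, -3.5).

Step 2 — sample covariance matrix, S[i,j] = (1/(n-1)) · Σ_k (x_{k,i} - mean_i) · (x_{k,j} - mean_j), divisor n-1 = 3:
  S[X_1,X_1] = ((-3.25)·(-3.25) + (0.75)·(0.75) + (1.75)·(1.75) + (0.75)·(0.75)) / 3 = 14.75/3 = 4.9167
  S[X_1,X_2] = ((-3.25)·(0.5) + (0.75)·(-0.5) + (1.75)·(0.5) + (0.75)·(-0.5)) / 3 = -1.5/3 = -0.5
  S[X_2,X_2] = ((0.5)·(0.5) + (-0.5)·(-0.5) + (0.5)·(0.5) + (-0.5)·(-0.5)) / 3 = 1/3 = 0.3333
  S = [[4.9167, -0.5],
 [-0.5, 0.3333]].

Step 3 — invert S. det(S) = 4.9167·0.3333 - (-0.5)² = 1.3889.
  S^{-1} = (1/det) · [[d, -b], [-b, a]] = [[0.24, 0.36],
 [0.36, 3.54]].

Step 4 — quadratic form (x̄ - mu_0)^T · S^{-1} · (x̄ - mu_0):
  S^{-1} · (x̄ - mu_0) = (0, -10.5),
  (x̄ - mu_0)^T · [...] = (5.25)·(0) + (-3.5)·(-10.5) = 36.75.

Step 5 — scale by n: T² = 4 · 36.75 = 147.

T² ≈ 147


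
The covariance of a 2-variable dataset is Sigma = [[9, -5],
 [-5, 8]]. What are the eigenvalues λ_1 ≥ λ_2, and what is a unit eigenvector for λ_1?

Step 1 — characteristic polynomial of 2×2 Sigma:
  det(Sigma - λI) = λ² - trace · λ + det = 0.
  trace = 9 + 8 = 17, det = 9·8 - (-5)² = 47.
Step 2 — discriminant:
  Δ = trace² - 4·det = 289 - 188 = 101.
Step 3 — eigenvalues:
  λ = (trace ± √Δ)/2 = (17 ± 10.0499)/2,
  λ_1 = 13.5249,  λ_2 = 3.4751.

Step 4 — unit eigenvector for λ_1: solve (Sigma - λ_1 I)v = 0. First row:
  (9 - 13.5249)·v_x + (-5)·v_y = 0, i.e. (-4.5249)·v_x + (-5)·v_y = 0,
  so v ∝ (b, λ_1 - a) = (-5, 4.5249); multiply by -1 so the first entry is positive: u = (5, -4.5249).
  ||u|| = √((5)² + (-4.5249)²) = √(45.4751) ≈ 6.7435,
  v_1 = u/||u|| ≈ (0.7415, -0.671) (||v_1|| = 1).

λ_1 = 13.5249,  λ_2 = 3.4751;  v_1 ≈ (0.7415, -0.671)


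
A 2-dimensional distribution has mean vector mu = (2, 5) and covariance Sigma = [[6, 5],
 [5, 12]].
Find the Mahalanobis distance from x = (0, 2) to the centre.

Step 1 — centre the observation: (x - mu) = (-2, -3).

Step 2 — invert Sigma. det(Sigma) = 6·12 - (5)² = 47.
  Sigma^{-1} = (1/det) · [[d, -b], [-b, a]] = [[0.2553, -0.1064],
 [-0.1064, 0.1277]].

Step 3 — form the quadratic (x - mu)^T · Sigma^{-1} · (x - mu):
  Sigma^{-1} · (x - mu) = (-0.1915, -0.1702).
  (x - mu)^T · [Sigma^{-1} · (x - mu)] = (-2)·(-0.1915) + (-3)·(-0.1702) = 0.8936.

Step 4 — take square root: d = √(0.8936) ≈ 0.9453.

d(x, mu) = √(0.8936) ≈ 0.9453


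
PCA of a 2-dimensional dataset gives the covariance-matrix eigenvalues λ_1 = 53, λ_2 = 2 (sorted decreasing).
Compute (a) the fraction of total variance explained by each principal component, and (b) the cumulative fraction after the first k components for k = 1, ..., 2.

Step 1 — total variance = trace(Sigma) = Σ λ_i = 53 + 2 = 55.

Step 2 — fraction explained by component i = λ_i / Σ λ:
  PC1: 53/55 = 0.9636
  PC2: 2/55 = 0.0364

Step 3 — cumulative fraction after k components = (λ_1 + ... + λ_k) / Σ λ:
  k = 1: 53/55 = 0.9636
  k = 2: (53 + 2)/55 = 55/55 = 1

Summary (fraction, with percent):

explained: PC1 0.9636 (96.36%), PC2 0.0364 (3.64%);  cumulative: 0.9636, 1


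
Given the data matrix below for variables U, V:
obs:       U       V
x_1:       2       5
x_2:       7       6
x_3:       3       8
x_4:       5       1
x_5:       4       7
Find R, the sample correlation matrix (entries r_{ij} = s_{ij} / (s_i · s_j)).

Step 1 — column means:
  mean(U) = (2 + 7 + 3 + 5 + 4) / 5 = 21/5 = 4.2
  mean(V) = (5 + 6 + 8 + 1 + 7) / 5 = 27/5 = 5.4

Step 2 — sample variances and covariances s[i,j] = (1/(n-1)) · Σ_k (x_{k,i} - mean_i) · (x_{k,j} - mean_j), with n-1 = 4:
  s[U,U] = ((-2.2)·(-2.2) + (2.8)·(2.8) + (-1.2)·(-1.2) + (0.8)·(0.8) + (-0.2)·(-0.2)) / 4 = 14.8/4 = 3.7
  s[U,V] = ((-2.2)·(-0.4) + (2.8)·(0.6) + (-1.2)·(2.6) + (0.8)·(-4.4) + (-0.2)·(1.6)) / 4 = -4.4/4 = -1.1
  s[V,V] = ((-0.4)·(-0.4) + (0.6)·(0.6) + (2.6)·(2.6) + (-4.4)·(-4.4) + (1.6)·(1.6)) / 4 = 29.2/4 = 7.3
  Sample standard deviations s_i = √(s[i,i]):
  s(U) = √(3.7) = 1.9235
  s(V) = √(7.3) = 2.7019

Step 3 — r_{ij} = s_{ij} / (s_i · s_j):
  r[U,U] = 1 (diagonal).
  r[U,V] = -1.1 / (1.9235 · 2.7019) = -1.1 / 5.1971 = -0.2117
  r[V,V] = 1 (diagonal).

R is symmetric with unit diagonal. Assembling:

R = [[1, -0.2117],
 [-0.2117, 1]]


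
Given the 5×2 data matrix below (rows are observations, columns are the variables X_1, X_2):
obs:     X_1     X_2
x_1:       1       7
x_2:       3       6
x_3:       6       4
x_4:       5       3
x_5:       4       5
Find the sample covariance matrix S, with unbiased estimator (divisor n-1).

Step 1 — column means:
  mean(X_1) = (1 + 3 + 6 + 5 + 4) / 5 = 19/5 = 3.8
  mean(X_2) = (7 + 6 + 4 + 3 + 5) / 5 = 25/5 = 5

Step 2 — sample covariance S[i,j] = (1/(n-1)) · Σ_k (x_{k,i} - mean_i) · (x_{k,j} - mean_j), with n-1 = 4.
  S[X_1,X_1] = ((-2.8)·(-2.8) + (-0.8)·(-0.8) + (2.2)·(2.2) + (1.2)·(1.2) + (0.2)·(0.2)) / 4 = 14.8/4 = 3.7
  S[X_1,X_2] = ((-2.8)·(2) + (-0.8)·(1) + (2.2)·(-1) + (1.2)·(-2) + (0.2)·(0)) / 4 = -11/4 = -2.75
  S[X_2,X_2] = ((2)·(2) + (1)·(1) + (-1)·(-1) + (-2)·(-2) + (0)·(0)) / 4 = 10/4 = 2.5

S is symmetric (S[j,i] = S[i,j]). Assembling:

S = [[3.7, -2.75],
 [-2.75, 2.5]]


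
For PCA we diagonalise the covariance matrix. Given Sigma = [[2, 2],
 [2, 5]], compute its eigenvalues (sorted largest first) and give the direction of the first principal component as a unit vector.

Step 1 — characteristic polynomial of 2×2 Sigma:
  det(Sigma - λI) = λ² - trace · λ + det = 0.
  trace = 2 + 5 = 7, det = 2·5 - (2)² = 6.
Step 2 — discriminant:
  Δ = trace² - 4·det = 49 - 24 = 25.
Step 3 — eigenvalues:
  λ = (trace ± √Δ)/2 = (7 ± 5)/2,
  λ_1 = 6,  λ_2 = 1.

Step 4 — unit eigenvector for λ_1: solve (Sigma - λ_1 I)v = 0. First row:
  (2 - 6)·v_x + (2)·v_y = 0, i.e. (-4)·v_x + (2)·v_y = 0,
  so v ∝ (b, λ_1 - a) = (2, 4) = u.
  ||u|| = √((2)² + (4)²) = √(20) ≈ 4.4721,
  v_1 = u/||u|| ≈ (0.4472, 0.8944) (||v_1|| = 1).

λ_1 = 6,  λ_2 = 1;  v_1 ≈ (0.4472, 0.8944)


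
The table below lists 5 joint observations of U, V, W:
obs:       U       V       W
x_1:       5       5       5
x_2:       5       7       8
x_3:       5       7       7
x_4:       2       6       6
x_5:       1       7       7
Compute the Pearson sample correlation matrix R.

Step 1 — column means:
  mean(U) = (5 + 5 + 5 + 2 + 1) / 5 = 18/5 = 3.6
  mean(V) = (5 + 7 + 7 + 6 + 7) / 5 = 32/5 = 6.4
  mean(W) = (5 + 8 + 7 + 6 + 7) / 5 = 33/5 = 6.6

Step 2 — sample variances and covariances s[i,j] = (1/(n-1)) · Σ_k (x_{k,i} - mean_i) · (x_{k,j} - mean_j), with n-1 = 4:
  s[U,U] = ((1.4)·(1.4) + (1.4)·(1.4) + (1.4)·(1.4) + (-1.6)·(-1.6) + (-2.6)·(-2.6)) / 4 = 15.2/4 = 3.8
  s[U,V] = ((1.4)·(-1.4) + (1.4)·(0.6) + (1.4)·(0.6) + (-1.6)·(-0.4) + (-2.6)·(0.6)) / 4 = -1.2/4 = -0.3
  s[U,W] = ((1.4)·(-1.6) + (1.4)·(1.4) + (1.4)·(0.4) + (-1.6)·(-0.6) + (-2.6)·(0.4)) / 4 = 0.2/4 = 0.05
  s[V,V] = ((-1.4)·(-1.4) + (0.6)·(0.6) + (0.6)·(0.6) + (-0.4)·(-0.4) + (0.6)·(0.6)) / 4 = 3.2/4 = 0.8
  s[V,W] = ((-1.4)·(-1.6) + (0.6)·(1.4) + (0.6)·(0.4) + (-0.4)·(-0.6) + (0.6)·(0.4)) / 4 = 3.8/4 = 0.95
  s[W,W] = ((-1.6)·(-1.6) + (1.4)·(1.4) + (0.4)·(0.4) + (-0.6)·(-0.6) + (0.4)·(0.4)) / 4 = 5.2/4 = 1.3
  Sample standard deviations s_i = √(s[i,i]):
  s(U) = √(3.8) = 1.9494
  s(V) = √(0.8) = 0.8944
  s(W) = √(1.3) = 1.1402

Step 3 — r_{ij} = s_{ij} / (s_i · s_j):
  r[U,U] = 1 (diagonal).
  r[U,V] = -0.3 / (1.9494 · 0.8944) = -0.3 / 1.7436 = -0.1721
  r[U,W] = 0.05 / (1.9494 · 1.1402) = 0.05 / 2.2226 = 0.0225
  r[V,V] = 1 (diagonal).
  r[V,W] = 0.95 / (0.8944 · 1.1402) = 0.95 / 1.0198 = 0.9316
  r[W,W] = 1 (diagonal).

R is symmetric with unit diagonal. Assembling:

R = [[1, -0.1721, 0.0225],
 [-0.1721, 1, 0.9316],
 [0.0225, 0.9316, 1]]


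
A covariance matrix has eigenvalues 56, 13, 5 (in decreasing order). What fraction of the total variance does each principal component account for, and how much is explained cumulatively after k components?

Step 1 — total variance = trace(Sigma) = Σ λ_i = 56 + 13 + 5 = 74.

Step 2 — fraction explained by component i = λ_i / Σ λ:
  PC1: 56/74 = 0.7568
  PC2: 13/74 = 0.1757
  PC3: 5/74 = 0.0676

Step 3 — cumulative fraction after k components = (λ_1 + ... + λ_k) / Σ λ:
  k = 1: 56/74 = 0.7568
  k = 2: (56 + 13)/74 = 69/74 = 0.9324
  k = 3: (56 + 13 + 5)/74 = 74/74 = 1

Summary (fraction, with percent):

explained: PC1 0.7568 (75.68%), PC2 0.1757 (17.57%), PC3 0.0676 (6.76%);  cumulative: 0.7568, 0.9324, 1


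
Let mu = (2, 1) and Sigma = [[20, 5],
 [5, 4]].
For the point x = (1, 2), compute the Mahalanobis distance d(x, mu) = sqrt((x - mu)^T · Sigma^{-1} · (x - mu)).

Step 1 — centre the observation: (x - mu) = (-1, 1).

Step 2 — invert Sigma. det(Sigma) = 20·4 - (5)² = 55.
  Sigma^{-1} = (1/det) · [[d, -b], [-b, a]] = [[0.0727, -0.0909],
 [-0.0909, 0.3636]].

Step 3 — form the quadratic (x - mu)^T · Sigma^{-1} · (x - mu):
  Sigma^{-1} · (x - mu) = (-0.1636, 0.4545).
  (x - mu)^T · [Sigma^{-1} · (x - mu)] = (-1)·(-0.1636) + (1)·(0.4545) = 0.6182.

Step 4 — take square root: d = √(0.6182) ≈ 0.7862.

d(x, mu) = √(0.6182) ≈ 0.7862


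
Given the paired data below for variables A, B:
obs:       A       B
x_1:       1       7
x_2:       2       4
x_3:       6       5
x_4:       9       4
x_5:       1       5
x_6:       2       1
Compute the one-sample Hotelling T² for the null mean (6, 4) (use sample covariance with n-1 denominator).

Step 1 — sample mean vector:
  mean(A) = (1 + 2 + 6 + 9 + 1 + 2) / 6 = 21/6 = 3.5
  mean(B) = (7 + 4 + 5 + 4 + 5 + 1) / 6 = 26/6 = 4.3333
  x̄ = (3.5, 4.3333),  deviation x̄ - mu_0 = (3.5, 4.3333) - (6, 4) = (-2.5, 0.3333).

Step 2 — sample covariance matrix, S[i,j] = (1/(n-1)) · Σ_k (x_{k,i} - mean_i) · (x_{k,j} - mean_j), divisor n-1 = 5:
  S[A,A] = ((-2.5)·(-2.5) + (-1.5)·(-1.5) + (2.5)·(2.5) + (5.5)·(5.5) + (-2.5)·(-2.5) + (-1.5)·(-1.5)) / 5 = 53.5/5 = 10.7
  S[A,B] = ((-2.5)·(2.6667) + (-1.5)·(-0.3333) + (2.5)·(0.6667) + (5.5)·(-0.3333) + (-2.5)·(0.6667) + (-1.5)·(-3.3333)) / 5 = -3/5 = -0.6
  S[B,B] = ((2.6667)·(2.6667) + (-0.3333)·(-0.3333) + (0.6667)·(0.6667) + (-0.3333)·(-0.3333) + (0.6667)·(0.6667) + (-3.3333)·(-3.3333)) / 5 = 19.3333/5 = 3.8667
  S = [[10.7, -0.6],
 [-0.6, 3.8667]].

Step 3 — invert S. det(S) = 10.7·3.8667 - (-0.6)² = 41.0133.
  S^{-1} = (1/det) · [[d, -b], [-b, a]] = [[0.0943, 0.0146],
 [0.0146, 0.2609]].

Step 4 — quadratic form (x̄ - mu_0)^T · S^{-1} · (x̄ - mu_0):
  S^{-1} · (x̄ - mu_0) = (-0.2308, 0.0504),
  (x̄ - mu_0)^T · [...] = (-2.5)·(-0.2308) + (0.3333)·(0.0504) = 0.5938.

Step 5 — scale by n: T² = 6 · 0.5938 = 3.5631.

T² ≈ 3.5631


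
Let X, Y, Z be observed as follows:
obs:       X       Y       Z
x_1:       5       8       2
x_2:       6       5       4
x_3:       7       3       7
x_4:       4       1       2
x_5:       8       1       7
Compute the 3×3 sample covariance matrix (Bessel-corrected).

Step 1 — column means:
  mean(X) = (5 + 6 + 7 + 4 + 8) / 5 = 30/5 = 6
  mean(Y) = (8 + 5 + 3 + 1 + 1) / 5 = 18/5 = 3.6
  mean(Z) = (2 + 4 + 7 + 2 + 7) / 5 = 22/5 = 4.4

Step 2 — sample covariance S[i,j] = (1/(n-1)) · Σ_k (x_{k,i} - mean_i) · (x_{k,j} - mean_j), with n-1 = 4.
  S[X,X] = ((-1)·(-1) + (0)·(0) + (1)·(1) + (-2)·(-2) + (2)·(2)) / 4 = 10/4 = 2.5
  S[X,Y] = ((-1)·(4.4) + (0)·(1.4) + (1)·(-0.6) + (-2)·(-2.6) + (2)·(-2.6)) / 4 = -5/4 = -1.25
  S[X,Z] = ((-1)·(-2.4) + (0)·(-0.4) + (1)·(2.6) + (-2)·(-2.4) + (2)·(2.6)) / 4 = 15/4 = 3.75
  S[Y,Y] = ((4.4)·(4.4) + (1.4)·(1.4) + (-0.6)·(-0.6) + (-2.6)·(-2.6) + (-2.6)·(-2.6)) / 4 = 35.2/4 = 8.8
  S[Y,Z] = ((4.4)·(-2.4) + (1.4)·(-0.4) + (-0.6)·(2.6) + (-2.6)·(-2.4) + (-2.6)·(2.6)) / 4 = -13.2/4 = -3.3
  S[Z,Z] = ((-2.4)·(-2.4) + (-0.4)·(-0.4) + (2.6)·(2.6) + (-2.4)·(-2.4) + (2.6)·(2.6)) / 4 = 25.2/4 = 6.3

S is symmetric (S[j,i] = S[i,j]). Assembling:

S = [[2.5, -1.25, 3.75],
 [-1.25, 8.8, -3.3],
 [3.75, -3.3, 6.3]]


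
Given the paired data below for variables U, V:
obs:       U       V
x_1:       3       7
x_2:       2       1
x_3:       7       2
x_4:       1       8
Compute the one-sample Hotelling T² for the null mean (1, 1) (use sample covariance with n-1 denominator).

Step 1 — sample mean vector:
  mean(U) = (3 + 2 + 7 + 1) / 4 = 13/4 = 3.25
  mean(V) = (7 + 1 + 2 + 8) / 4 = 18/4 = 4.5
  x̄ = (3.25, 4.5),  deviation x̄ - mu_0 = (3.25, 4.5) - (1, 1) = (2.25, 3.5).

Step 2 — sample covariance matrix, S[i,j] = (1/(n-1)) · Σ_k (x_{k,i} - mean_i) · (x_{k,j} - mean_j), divisor n-1 = 3:
  S[U,U] = ((-0.25)·(-0.25) + (-1.25)·(-1.25) + (3.75)·(3.75) + (-2.25)·(-2.25)) / 3 = 20.75/3 = 6.9167
  S[U,V] = ((-0.25)·(2.5) + (-1.25)·(-3.5) + (3.75)·(-2.5) + (-2.25)·(3.5)) / 3 = -13.5/3 = -4.5
  S[V,V] = ((2.5)·(2.5) + (-3.5)·(-3.5) + (-2.5)·(-2.5) + (3.5)·(3.5)) / 3 = 37/3 = 12.3333
  S = [[6.9167, -4.5],
 [-4.5, 12.3333]].

Step 3 — invert S. det(S) = 6.9167·12.3333 - (-4.5)² = 65.0556.
  S^{-1} = (1/det) · [[d, -b], [-b, a]] = [[0.1896, 0.0692],
 [0.0692, 0.1063]].

Step 4 — quadratic form (x̄ - mu_0)^T · S^{-1} · (x̄ - mu_0):
  S^{-1} · (x̄ - mu_0) = (0.6687, 0.5278),
  (x̄ - mu_0)^T · [...] = (2.25)·(0.6687) + (3.5)·(0.5278) = 3.3516.

Step 5 — scale by n: T² = 4 · 3.3516 = 13.4065.

T² ≈ 13.4065


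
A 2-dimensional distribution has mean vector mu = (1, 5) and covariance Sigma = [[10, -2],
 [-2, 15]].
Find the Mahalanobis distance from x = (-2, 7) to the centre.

Step 1 — centre the observation: (x - mu) = (-3, 2).

Step 2 — invert Sigma. det(Sigma) = 10·15 - (-2)² = 146.
  Sigma^{-1} = (1/det) · [[d, -b], [-b, a]] = [[0.1027, 0.0137],
 [0.0137, 0.0685]].

Step 3 — form the quadratic (x - mu)^T · Sigma^{-1} · (x - mu):
  Sigma^{-1} · (x - mu) = (-0.2808, 0.0959).
  (x - mu)^T · [Sigma^{-1} · (x - mu)] = (-3)·(-0.2808) + (2)·(0.0959) = 1.0342.

Step 4 — take square root: d = √(1.0342) ≈ 1.017.

d(x, mu) = √(1.0342) ≈ 1.017


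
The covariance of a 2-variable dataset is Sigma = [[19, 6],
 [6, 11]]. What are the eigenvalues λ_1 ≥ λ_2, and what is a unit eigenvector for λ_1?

Step 1 — characteristic polynomial of 2×2 Sigma:
  det(Sigma - λI) = λ² - trace · λ + det = 0.
  trace = 19 + 11 = 30, det = 19·11 - (6)² = 173.
Step 2 — discriminant:
  Δ = trace² - 4·det = 900 - 692 = 208.
Step 3 — eigenvalues:
  λ = (trace ± √Δ)/2 = (30 ± 14.4222)/2,
  λ_1 = 22.2111,  λ_2 = 7.7889.

Step 4 — unit eigenvector for λ_1: solve (Sigma - λ_1 I)v = 0. First row:
  (19 - 22.2111)·v_x + (6)·v_y = 0, i.e. (-3.2111)·v_x + (6)·v_y = 0,
  so v ∝ (b, λ_1 - a) = (6, 3.2111) = u.
  ||u|| = √((6)² + (3.2111)²) = √(46.3112) ≈ 6.8052,
  v_1 = u/||u|| ≈ (0.8817, 0.4719) (||v_1|| = 1).

λ_1 = 22.2111,  λ_2 = 7.7889;  v_1 ≈ (0.8817, 0.4719)


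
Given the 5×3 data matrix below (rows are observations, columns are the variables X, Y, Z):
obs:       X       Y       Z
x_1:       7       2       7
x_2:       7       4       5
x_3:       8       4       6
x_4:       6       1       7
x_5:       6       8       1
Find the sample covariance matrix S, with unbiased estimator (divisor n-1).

Step 1 — column means:
  mean(X) = (7 + 7 + 8 + 6 + 6) / 5 = 34/5 = 6.8
  mean(Y) = (2 + 4 + 4 + 1 + 8) / 5 = 19/5 = 3.8
  mean(Z) = (7 + 5 + 6 + 7 + 1) / 5 = 26/5 = 5.2

Step 2 — sample covariance S[i,j] = (1/(n-1)) · Σ_k (x_{k,i} - mean_i) · (x_{k,j} - mean_j), with n-1 = 4.
  S[X,X] = ((0.2)·(0.2) + (0.2)·(0.2) + (1.2)·(1.2) + (-0.8)·(-0.8) + (-0.8)·(-0.8)) / 4 = 2.8/4 = 0.7
  S[X,Y] = ((0.2)·(-1.8) + (0.2)·(0.2) + (1.2)·(0.2) + (-0.8)·(-2.8) + (-0.8)·(4.2)) / 4 = -1.2/4 = -0.3
  S[X,Z] = ((0.2)·(1.8) + (0.2)·(-0.2) + (1.2)·(0.8) + (-0.8)·(1.8) + (-0.8)·(-4.2)) / 4 = 3.2/4 = 0.8
  S[Y,Y] = ((-1.8)·(-1.8) + (0.2)·(0.2) + (0.2)·(0.2) + (-2.8)·(-2.8) + (4.2)·(4.2)) / 4 = 28.8/4 = 7.2
  S[Y,Z] = ((-1.8)·(1.8) + (0.2)·(-0.2) + (0.2)·(0.8) + (-2.8)·(1.8) + (4.2)·(-4.2)) / 4 = -25.8/4 = -6.45
  S[Z,Z] = ((1.8)·(1.8) + (-0.2)·(-0.2) + (0.8)·(0.8) + (1.8)·(1.8) + (-4.2)·(-4.2)) / 4 = 24.8/4 = 6.2

S is symmetric (S[j,i] = S[i,j]). Assembling:

S = [[0.7, -0.3, 0.8],
 [-0.3, 7.2, -6.45],
 [0.8, -6.45, 6.2]]


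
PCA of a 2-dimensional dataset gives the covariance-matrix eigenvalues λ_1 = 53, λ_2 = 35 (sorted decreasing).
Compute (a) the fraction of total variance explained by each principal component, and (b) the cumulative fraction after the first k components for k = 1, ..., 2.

Step 1 — total variance = trace(Sigma) = Σ λ_i = 53 + 35 = 88.

Step 2 — fraction explained by component i = λ_i / Σ λ:
  PC1: 53/88 = 0.6023
  PC2: 35/88 = 0.3977

Step 3 — cumulative fraction after k components = (λ_1 + ... + λ_k) / Σ λ:
  k = 1: 53/88 = 0.6023
  k = 2: (53 + 35)/88 = 88/88 = 1

Summary (fraction, with percent):

explained: PC1 0.6023 (60.23%), PC2 0.3977 (39.77%);  cumulative: 0.6023, 1


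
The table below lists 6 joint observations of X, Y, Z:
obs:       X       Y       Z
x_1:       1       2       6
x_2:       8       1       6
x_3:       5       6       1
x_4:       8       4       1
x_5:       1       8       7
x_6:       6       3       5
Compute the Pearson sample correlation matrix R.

Step 1 — column means:
  mean(X) = (1 + 8 + 5 + 8 + 1 + 6) / 6 = 29/6 = 4.8333
  mean(Y) = (2 + 1 + 6 + 4 + 8 + 3) / 6 = 24/6 = 4
  mean(Z) = (6 + 6 + 1 + 1 + 7 + 5) / 6 = 26/6 = 4.3333

Step 2 — sample variances and covariances s[i,j] = (1/(n-1)) · Σ_k (x_{k,i} - mean_i) · (x_{k,j} - mean_j), with n-1 = 5:
  s[X,X] = ((-3.8333)·(-3.8333) + (3.1667)·(3.1667) + (0.1667)·(0.1667) + (3.1667)·(3.1667) + (-3.8333)·(-3.8333) + (1.1667)·(1.1667)) / 5 = 50.8333/5 = 10.1667
  s[X,Y] = ((-3.8333)·(-2) + (3.1667)·(-3) + (0.1667)·(2) + (3.1667)·(0) + (-3.8333)·(4) + (1.1667)·(-1)) / 5 = -18/5 = -3.6
  s[X,Z] = ((-3.8333)·(1.6667) + (3.1667)·(1.6667) + (0.1667)·(-3.3333) + (3.1667)·(-3.3333) + (-3.8333)·(2.6667) + (1.1667)·(0.6667)) / 5 = -21.6667/5 = -4.3333
  s[Y,Y] = ((-2)·(-2) + (-3)·(-3) + (2)·(2) + (0)·(0) + (4)·(4) + (-1)·(-1)) / 5 = 34/5 = 6.8
  s[Y,Z] = ((-2)·(1.6667) + (-3)·(1.6667) + (2)·(-3.3333) + (0)·(-3.3333) + (4)·(2.6667) + (-1)·(0.6667)) / 5 = -5/5 = -1
  s[Z,Z] = ((1.6667)·(1.6667) + (1.6667)·(1.6667) + (-3.3333)·(-3.3333) + (-3.3333)·(-3.3333) + (2.6667)·(2.6667) + (0.6667)·(0.6667)) / 5 = 35.3333/5 = 7.0667
  Sample standard deviations s_i = √(s[i,i]):
  s(X) = √(10.1667) = 3.1885
  s(Y) = √(6.8) = 2.6077
  s(Z) = √(7.0667) = 2.6583

Step 3 — r_{ij} = s_{ij} / (s_i · s_j):
  r[X,X] = 1 (diagonal).
  r[X,Y] = -3.6 / (3.1885 · 2.6077) = -3.6 / 8.3146 = -0.433
  r[X,Z] = -4.3333 / (3.1885 · 2.6583) = -4.3333 / 8.4761 = -0.5112
  r[Y,Y] = 1 (diagonal).
  r[Y,Z] = -1 / (2.6077 · 2.6583) = -1 / 6.9321 = -0.1443
  r[Z,Z] = 1 (diagonal).

R is symmetric with unit diagonal. Assembling:

R = [[1, -0.433, -0.5112],
 [-0.433, 1, -0.1443],
 [-0.5112, -0.1443, 1]]


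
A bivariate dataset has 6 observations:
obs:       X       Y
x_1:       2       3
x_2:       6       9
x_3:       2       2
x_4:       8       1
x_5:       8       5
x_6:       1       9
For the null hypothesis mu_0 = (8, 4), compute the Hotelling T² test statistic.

Step 1 — sample mean vector:
  mean(X) = (2 + 6 + 2 + 8 + 8 + 1) / 6 = 27/6 = 4.5
  mean(Y) = (3 + 9 + 2 + 1 + 5 + 9) / 6 = 29/6 = 4.8333
  x̄ = (4.5, 4.8333),  deviation x̄ - mu_0 = (4.5, 4.8333) - (8, 4) = (-3.5, 0.8333).

Step 2 — sample covariance matrix, S[i,j] = (1/(n-1)) · Σ_k (x_{k,i} - mean_i) · (x_{k,j} - mean_j), divisor n-1 = 5:
  S[X,X] = ((-2.5)·(-2.5) + (1.5)·(1.5) + (-2.5)·(-2.5) + (3.5)·(3.5) + (3.5)·(3.5) + (-3.5)·(-3.5)) / 5 = 51.5/5 = 10.3
  S[X,Y] = ((-2.5)·(-1.8333) + (1.5)·(4.1667) + (-2.5)·(-2.8333) + (3.5)·(-3.8333) + (3.5)·(0.1667) + (-3.5)·(4.1667)) / 5 = -9.5/5 = -1.9
  S[Y,Y] = ((-1.8333)·(-1.8333) + (4.1667)·(4.1667) + (-2.8333)·(-2.8333) + (-3.8333)·(-3.8333) + (0.1667)·(0.1667) + (4.1667)·(4.1667)) / 5 = 60.8333/5 = 12.1667
  S = [[10.3, -1.9],
 [-1.9, 12.1667]].

Step 3 — invert S. det(S) = 10.3·12.1667 - (-1.9)² = 121.7067.
  S^{-1} = (1/det) · [[d, -b], [-b, a]] = [[0.1, 0.0156],
 [0.0156, 0.0846]].

Step 4 — quadratic form (x̄ - mu_0)^T · S^{-1} · (x̄ - mu_0):
  S^{-1} · (x̄ - mu_0) = (-0.3369, 0.0159),
  (x̄ - mu_0)^T · [...] = (-3.5)·(-0.3369) + (0.8333)·(0.0159) = 1.1923.

Step 5 — scale by n: T² = 6 · 1.1923 = 7.1538.

T² ≈ 7.1538


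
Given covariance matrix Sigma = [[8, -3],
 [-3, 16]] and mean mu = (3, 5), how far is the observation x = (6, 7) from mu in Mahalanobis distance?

Step 1 — centre the observation: (x - mu) = (3, 2).

Step 2 — invert Sigma. det(Sigma) = 8·16 - (-3)² = 119.
  Sigma^{-1} = (1/det) · [[d, -b], [-b, a]] = [[0.1345, 0.0252],
 [0.0252, 0.0672]].

Step 3 — form the quadratic (x - mu)^T · Sigma^{-1} · (x - mu):
  Sigma^{-1} · (x - mu) = (0.4538, 0.2101).
  (x - mu)^T · [Sigma^{-1} · (x - mu)] = (3)·(0.4538) + (2)·(0.2101) = 1.7815.

Step 4 — take square root: d = √(1.7815) ≈ 1.3347.

d(x, mu) = √(1.7815) ≈ 1.3347


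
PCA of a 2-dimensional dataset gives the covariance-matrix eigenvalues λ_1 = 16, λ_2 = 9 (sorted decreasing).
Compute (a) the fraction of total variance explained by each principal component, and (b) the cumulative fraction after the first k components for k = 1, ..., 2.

Step 1 — total variance = trace(Sigma) = Σ λ_i = 16 + 9 = 25.

Step 2 — fraction explained by component i = λ_i / Σ λ:
  PC1: 16/25 = 0.64
  PC2: 9/25 = 0.36

Step 3 — cumulative fraction after k components = (λ_1 + ... + λ_k) / Σ λ:
  k = 1: 16/25 = 0.64
  k = 2: (16 + 9)/25 = 25/25 = 1

Summary (fraction, with percent):

explained: PC1 0.64 (64%), PC2 0.36 (36%);  cumulative: 0.64, 1


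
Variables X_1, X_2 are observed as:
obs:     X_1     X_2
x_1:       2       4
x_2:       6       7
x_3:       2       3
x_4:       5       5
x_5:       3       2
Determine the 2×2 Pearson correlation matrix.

Step 1 — column means:
  mean(X_1) = (2 + 6 + 2 + 5 + 3) / 5 = 18/5 = 3.6
  mean(X_2) = (4 + 7 + 3 + 5 + 2) / 5 = 21/5 = 4.2

Step 2 — sample variances and covariances s[i,j] = (1/(n-1)) · Σ_k (x_{k,i} - mean_i) · (x_{k,j} - mean_j), with n-1 = 4:
  s[X_1,X_1] = ((-1.6)·(-1.6) + (2.4)·(2.4) + (-1.6)·(-1.6) + (1.4)·(1.4) + (-0.6)·(-0.6)) / 4 = 13.2/4 = 3.3
  s[X_1,X_2] = ((-1.6)·(-0.2) + (2.4)·(2.8) + (-1.6)·(-1.2) + (1.4)·(0.8) + (-0.6)·(-2.2)) / 4 = 11.4/4 = 2.85
  s[X_2,X_2] = ((-0.2)·(-0.2) + (2.8)·(2.8) + (-1.2)·(-1.2) + (0.8)·(0.8) + (-2.2)·(-2.2)) / 4 = 14.8/4 = 3.7
  Sample standard deviations s_i = √(s[i,i]):
  s(X_1) = √(3.3) = 1.8166
  s(X_2) = √(3.7) = 1.9235

Step 3 — r_{ij} = s_{ij} / (s_i · s_j):
  r[X_1,X_1] = 1 (diagonal).
  r[X_1,X_2] = 2.85 / (1.8166 · 1.9235) = 2.85 / 3.4943 = 0.8156
  r[X_2,X_2] = 1 (diagonal).

R is symmetric with unit diagonal. Assembling:

R = [[1, 0.8156],
 [0.8156, 1]]


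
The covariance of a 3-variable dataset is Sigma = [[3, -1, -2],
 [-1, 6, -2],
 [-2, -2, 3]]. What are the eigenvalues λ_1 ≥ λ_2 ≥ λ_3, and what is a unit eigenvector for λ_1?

Step 1 — characteristic polynomial p(λ) = det(λI - Sigma) = λ³ - tr·λ² + c_1·λ - det, where tr = trace, c_1 = sum of the principal 2×2 minors, det = det(Sigma):
  tr = 3 + 6 + 3 = 12,
  c_1 = (3·6 - (-1)²) + (3·3 - (-2)²) + (6·3 - (-2)²) = 17 + 5 + 14 = 36,
  det = 3·(6·3 - (-2)²) - (-1)·((-1)·3 - (-2)·(-2)) + (-2)·((-1)·(-2) - 6·(-2)) = 3·(14) - (-1)·(-7) + (-2)·(14) = 7.
  So p(λ) = λ³ - 12λ² + 36λ - 7.
Step 2 — look for an integer root (rational root theorem: any rational root is an integer divisor of 7). Testing λ = 7:
  p(7) = 343 - 588 + 252 - 7 = 0  ✓
  Dividing out (λ - 7): p(λ) = (λ - 7)(λ² - 5λ + 1).
Step 3 — remaining eigenvalues from the quadratic λ² - 5λ + 1 = 0:
  Δ = 5² - 4·1 = 25 - 4 = 21,  λ = (5 ± √21)/2 = (5 ± 4.5826)/2 ≈ 4.7913 or 0.2087.
  Sorted: λ_1 = 7,  λ_2 = 4.7913,  λ_3 = 0.2087  (check: sum = 12 = tr ✓).

Step 4 — unit eigenvector for λ_1 = 7: v spans the null space of (Sigma - λ_1 I), whose rows are
  r_1 = (-4, -1, -2),  r_2 = (-1, -1, -2),  r_3 = (-2, -2, -4).
  v is orthogonal to every row, so take v ∝ r_1 × r_2 = ((-1)·(-2) - (-2)·(-1), (-2)·(-1) - (-4)·(-2), (-4)·(-1) - (-1)·(-1)) = (0, -6, 3).
  Rescale (divide by 3; multiply by -1 so the first nonzero entry is positive): u = (0, 2, -1).
  ||u|| = √((0)² + (2)² + (-1)²) = √(5) ≈ 2.2361,  v_1 = u/||u|| ≈ (0, 0.8944, -0.4472) (||v_1|| = 1).

λ_1 = 7,  λ_2 = 4.7913,  λ_3 = 0.2087;  v_1 ≈ (0, 0.8944, -0.4472)


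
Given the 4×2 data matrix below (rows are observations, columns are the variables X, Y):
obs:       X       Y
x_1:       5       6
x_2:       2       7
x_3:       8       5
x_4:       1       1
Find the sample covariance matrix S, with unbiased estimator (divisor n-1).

Step 1 — column means:
  mean(X) = (5 + 2 + 8 + 1) / 4 = 16/4 = 4
  mean(Y) = (6 + 7 + 5 + 1) / 4 = 19/4 = 4.75

Step 2 — sample covariance S[i,j] = (1/(n-1)) · Σ_k (x_{k,i} - mean_i) · (x_{k,j} - mean_j), with n-1 = 3.
  S[X,X] = ((1)·(1) + (-2)·(-2) + (4)·(4) + (-3)·(-3)) / 3 = 30/3 = 10
  S[X,Y] = ((1)·(1.25) + (-2)·(2.25) + (4)·(0.25) + (-3)·(-3.75)) / 3 = 9/3 = 3
  S[Y,Y] = ((1.25)·(1.25) + (2.25)·(2.25) + (0.25)·(0.25) + (-3.75)·(-3.75)) / 3 = 20.75/3 = 6.9167

S is symmetric (S[j,i] = S[i,j]). Assembling:

S = [[10, 3],
 [3, 6.9167]]


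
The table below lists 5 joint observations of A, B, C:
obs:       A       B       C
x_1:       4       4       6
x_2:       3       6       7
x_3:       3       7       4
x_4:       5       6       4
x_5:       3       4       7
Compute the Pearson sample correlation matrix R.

Step 1 — column means:
  mean(A) = (4 + 3 + 3 + 5 + 3) / 5 = 18/5 = 3.6
  mean(B) = (4 + 6 + 7 + 6 + 4) / 5 = 27/5 = 5.4
  mean(C) = (6 + 7 + 4 + 4 + 7) / 5 = 28/5 = 5.6

Step 2 — sample variances and covariances s[i,j] = (1/(n-1)) · Σ_k (x_{k,i} - mean_i) · (x_{k,j} - mean_j), with n-1 = 4:
  s[A,A] = ((0.4)·(0.4) + (-0.6)·(-0.6) + (-0.6)·(-0.6) + (1.4)·(1.4) + (-0.6)·(-0.6)) / 4 = 3.2/4 = 0.8
  s[A,B] = ((0.4)·(-1.4) + (-0.6)·(0.6) + (-0.6)·(1.6) + (1.4)·(0.6) + (-0.6)·(-1.4)) / 4 = -0.2/4 = -0.05
  s[A,C] = ((0.4)·(0.4) + (-0.6)·(1.4) + (-0.6)·(-1.6) + (1.4)·(-1.6) + (-0.6)·(1.4)) / 4 = -2.8/4 = -0.7
  s[B,B] = ((-1.4)·(-1.4) + (0.6)·(0.6) + (1.6)·(1.6) + (0.6)·(0.6) + (-1.4)·(-1.4)) / 4 = 7.2/4 = 1.8
  s[B,C] = ((-1.4)·(0.4) + (0.6)·(1.4) + (1.6)·(-1.6) + (0.6)·(-1.6) + (-1.4)·(1.4)) / 4 = -5.2/4 = -1.3
  s[C,C] = ((0.4)·(0.4) + (1.4)·(1.4) + (-1.6)·(-1.6) + (-1.6)·(-1.6) + (1.4)·(1.4)) / 4 = 9.2/4 = 2.3
  Sample standard deviations s_i = √(s[i,i]):
  s(A) = √(0.8) = 0.8944
  s(B) = √(1.8) = 1.3416
  s(C) = √(2.3) = 1.5166

Step 3 — r_{ij} = s_{ij} / (s_i · s_j):
  r[A,A] = 1 (diagonal).
  r[A,B] = -0.05 / (0.8944 · 1.3416) = -0.05 / 1.2 = -0.0417
  r[A,C] = -0.7 / (0.8944 · 1.5166) = -0.7 / 1.3565 = -0.516
  r[B,B] = 1 (diagonal).
  r[B,C] = -1.3 / (1.3416 · 1.5166) = -1.3 / 2.0347 = -0.6389
  r[C,C] = 1 (diagonal).

R is symmetric with unit diagonal. Assembling:

R = [[1, -0.0417, -0.516],
 [-0.0417, 1, -0.6389],
 [-0.516, -0.6389, 1]]


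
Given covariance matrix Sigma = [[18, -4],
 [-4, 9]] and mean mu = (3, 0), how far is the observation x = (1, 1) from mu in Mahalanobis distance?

Step 1 — centre the observation: (x - mu) = (-2, 1).

Step 2 — invert Sigma. det(Sigma) = 18·9 - (-4)² = 146.
  Sigma^{-1} = (1/det) · [[d, -b], [-b, a]] = [[0.0616, 0.0274],
 [0.0274, 0.1233]].

Step 3 — form the quadratic (x - mu)^T · Sigma^{-1} · (x - mu):
  Sigma^{-1} · (x - mu) = (-0.0959, 0.0685).
  (x - mu)^T · [Sigma^{-1} · (x - mu)] = (-2)·(-0.0959) + (1)·(0.0685) = 0.2603.

Step 4 — take square root: d = √(0.2603) ≈ 0.5102.

d(x, mu) = √(0.2603) ≈ 0.5102


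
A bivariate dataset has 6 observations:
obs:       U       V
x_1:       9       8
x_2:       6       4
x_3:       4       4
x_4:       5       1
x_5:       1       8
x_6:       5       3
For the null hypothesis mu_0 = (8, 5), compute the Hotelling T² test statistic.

Step 1 — sample mean vector:
  mean(U) = (9 + 6 + 4 + 5 + 1 + 5) / 6 = 30/6 = 5
  mean(V) = (8 + 4 + 4 + 1 + 8 + 3) / 6 = 28/6 = 4.6667
  x̄ = (5, 4.6667),  deviation x̄ - mu_0 = (5, 4.6667) - (8, 5) = (-3, -0.3333).

Step 2 — sample covariance matrix, S[i,j] = (1/(n-1)) · Σ_k (x_{k,i} - mean_i) · (x_{k,j} - mean_j), divisor n-1 = 5:
  S[U,U] = ((4)·(4) + (1)·(1) + (-1)·(-1) + (0)·(0) + (-4)·(-4) + (0)·(0)) / 5 = 34/5 = 6.8
  S[U,V] = ((4)·(3.3333) + (1)·(-0.6667) + (-1)·(-0.6667) + (0)·(-3.6667) + (-4)·(3.3333) + (0)·(-1.6667)) / 5 = 0/5 = 0
  S[V,V] = ((3.3333)·(3.3333) + (-0.6667)·(-0.6667) + (-0.6667)·(-0.6667) + (-3.6667)·(-3.6667) + (3.3333)·(3.3333) + (-1.6667)·(-1.6667)) / 5 = 39.3333/5 = 7.8667
  S = [[6.8, 0],
 [0, 7.8667]].

Step 3 — invert S. det(S) = 6.8·7.8667 - (0)² = 53.4933.
  S^{-1} = (1/det) · [[d, -b], [-b, a]] = [[0.1471, 0],
 [0, 0.1271]].

Step 4 — quadratic form (x̄ - mu_0)^T · S^{-1} · (x̄ - mu_0):
  S^{-1} · (x̄ - mu_0) = (-0.4412, -0.0424),
  (x̄ - mu_0)^T · [...] = (-3)·(-0.4412) + (-0.3333)·(-0.0424) = 1.3377.

Step 5 — scale by n: T² = 6 · 1.3377 = 8.0259.

T² ≈ 8.0259


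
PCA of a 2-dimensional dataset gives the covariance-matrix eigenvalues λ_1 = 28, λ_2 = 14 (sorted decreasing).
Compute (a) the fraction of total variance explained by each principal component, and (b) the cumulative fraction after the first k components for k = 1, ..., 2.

Step 1 — total variance = trace(Sigma) = Σ λ_i = 28 + 14 = 42.

Step 2 — fraction explained by component i = λ_i / Σ λ:
  PC1: 28/42 = 0.6667
  PC2: 14/42 = 0.3333

Step 3 — cumulative fraction after k components = (λ_1 + ... + λ_k) / Σ λ:
  k = 1: 28/42 = 0.6667
  k = 2: (28 + 14)/42 = 42/42 = 1

Summary (fraction, with percent):

explained: PC1 0.6667 (66.67%), PC2 0.3333 (33.33%);  cumulative: 0.6667, 1


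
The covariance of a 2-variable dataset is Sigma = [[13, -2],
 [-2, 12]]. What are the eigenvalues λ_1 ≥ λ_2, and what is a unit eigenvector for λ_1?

Step 1 — characteristic polynomial of 2×2 Sigma:
  det(Sigma - λI) = λ² - trace · λ + det = 0.
  trace = 13 + 12 = 25, det = 13·12 - (-2)² = 152.
Step 2 — discriminant:
  Δ = trace² - 4·det = 625 - 608 = 17.
Step 3 — eigenvalues:
  λ = (trace ± √Δ)/2 = (25 ± 4.1231)/2,
  λ_1 = 14.5616,  λ_2 = 10.4384.

Step 4 — unit eigenvector for λ_1: solve (Sigma - λ_1 I)v = 0. First row:
  (13 - 14.5616)·v_x + (-2)·v_y = 0, i.e. (-1.5616)·v_x + (-2)·v_y = 0,
  so v ∝ (b, λ_1 - a) = (-2, 1.5616); multiply by -1 so the first entry is positive: u = (2, -1.5616).
  ||u|| = √((2)² + (-1.5616)²) = √(6.4384) ≈ 2.5374,
  v_1 = u/||u|| ≈ (0.7882, -0.6154) (||v_1|| = 1).

λ_1 = 14.5616,  λ_2 = 10.4384;  v_1 ≈ (0.7882, -0.6154)


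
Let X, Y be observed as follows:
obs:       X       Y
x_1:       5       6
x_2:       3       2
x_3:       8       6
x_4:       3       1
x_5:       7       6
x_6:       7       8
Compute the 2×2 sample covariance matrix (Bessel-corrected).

Step 1 — column means:
  mean(X) = (5 + 3 + 8 + 3 + 7 + 7) / 6 = 33/6 = 5.5
  mean(Y) = (6 + 2 + 6 + 1 + 6 + 8) / 6 = 29/6 = 4.8333

Step 2 — sample covariance S[i,j] = (1/(n-1)) · Σ_k (x_{k,i} - mean_i) · (x_{k,j} - mean_j), with n-1 = 5.
  S[X,X] = ((-0.5)·(-0.5) + (-2.5)·(-2.5) + (2.5)·(2.5) + (-2.5)·(-2.5) + (1.5)·(1.5) + (1.5)·(1.5)) / 5 = 23.5/5 = 4.7
  S[X,Y] = ((-0.5)·(1.1667) + (-2.5)·(-2.8333) + (2.5)·(1.1667) + (-2.5)·(-3.8333) + (1.5)·(1.1667) + (1.5)·(3.1667)) / 5 = 25.5/5 = 5.1
  S[Y,Y] = ((1.1667)·(1.1667) + (-2.8333)·(-2.8333) + (1.1667)·(1.1667) + (-3.8333)·(-3.8333) + (1.1667)·(1.1667) + (3.1667)·(3.1667)) / 5 = 36.8333/5 = 7.3667

S is symmetric (S[j,i] = S[i,j]). Assembling:

S = [[4.7, 5.1],
 [5.1, 7.3667]]


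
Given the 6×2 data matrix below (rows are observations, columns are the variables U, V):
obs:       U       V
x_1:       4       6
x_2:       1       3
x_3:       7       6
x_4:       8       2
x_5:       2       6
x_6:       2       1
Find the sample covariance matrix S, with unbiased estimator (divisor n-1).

Step 1 — column means:
  mean(U) = (4 + 1 + 7 + 8 + 2 + 2) / 6 = 24/6 = 4
  mean(V) = (6 + 3 + 6 + 2 + 6 + 1) / 6 = 24/6 = 4

Step 2 — sample covariance S[i,j] = (1/(n-1)) · Σ_k (x_{k,i} - mean_i) · (x_{k,j} - mean_j), with n-1 = 5.
  S[U,U] = ((0)·(0) + (-3)·(-3) + (3)·(3) + (4)·(4) + (-2)·(-2) + (-2)·(-2)) / 5 = 42/5 = 8.4
  S[U,V] = ((0)·(2) + (-3)·(-1) + (3)·(2) + (4)·(-2) + (-2)·(2) + (-2)·(-3)) / 5 = 3/5 = 0.6
  S[V,V] = ((2)·(2) + (-1)·(-1) + (2)·(2) + (-2)·(-2) + (2)·(2) + (-3)·(-3)) / 5 = 26/5 = 5.2

S is symmetric (S[j,i] = S[i,j]). Assembling:

S = [[8.4, 0.6],
 [0.6, 5.2]]


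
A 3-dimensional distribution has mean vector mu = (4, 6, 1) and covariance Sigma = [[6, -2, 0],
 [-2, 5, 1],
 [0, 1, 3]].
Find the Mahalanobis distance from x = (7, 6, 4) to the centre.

Step 1 — centre the observation: (x - mu) = (3, 0, 3).

Step 2 — invert Sigma (cofactor / det for 3×3, or solve directly):
  Sigma^{-1} = [[0.1944, 0.0833, -0.0278],
 [0.0833, 0.25, -0.0833],
 [-0.0278, -0.0833, 0.3611]].

Step 3 — form the quadratic (x - mu)^T · Sigma^{-1} · (x - mu):
  Sigma^{-1} · (x - mu) = (0.5, 0, 1).
  (x - mu)^T · [Sigma^{-1} · (x - mu)] = (3)·(0.5) + (0)·(0) + (3)·(1) = 4.5.

Step 4 — take square root: d = √(4.5) ≈ 2.1213.

d(x, mu) = √(4.5) ≈ 2.1213


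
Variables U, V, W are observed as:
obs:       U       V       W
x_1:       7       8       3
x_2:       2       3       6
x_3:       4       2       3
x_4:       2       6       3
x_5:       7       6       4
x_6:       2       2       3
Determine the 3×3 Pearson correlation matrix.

Step 1 — column means:
  mean(U) = (7 + 2 + 4 + 2 + 7 + 2) / 6 = 24/6 = 4
  mean(V) = (8 + 3 + 2 + 6 + 6 + 2) / 6 = 27/6 = 4.5
  mean(W) = (3 + 6 + 3 + 3 + 4 + 3) / 6 = 22/6 = 3.6667

Step 2 — sample variances and covariances s[i,j] = (1/(n-1)) · Σ_k (x_{k,i} - mean_i) · (x_{k,j} - mean_j), with n-1 = 5:
  s[U,U] = ((3)·(3) + (-2)·(-2) + (0)·(0) + (-2)·(-2) + (3)·(3) + (-2)·(-2)) / 5 = 30/5 = 6
  s[U,V] = ((3)·(3.5) + (-2)·(-1.5) + (0)·(-2.5) + (-2)·(1.5) + (3)·(1.5) + (-2)·(-2.5)) / 5 = 20/5 = 4
  s[U,W] = ((3)·(-0.6667) + (-2)·(2.3333) + (0)·(-0.6667) + (-2)·(-0.6667) + (3)·(0.3333) + (-2)·(-0.6667)) / 5 = -3/5 = -0.6
  s[V,V] = ((3.5)·(3.5) + (-1.5)·(-1.5) + (-2.5)·(-2.5) + (1.5)·(1.5) + (1.5)·(1.5) + (-2.5)·(-2.5)) / 5 = 31.5/5 = 6.3
  s[V,W] = ((3.5)·(-0.6667) + (-1.5)·(2.3333) + (-2.5)·(-0.6667) + (1.5)·(-0.6667) + (1.5)·(0.3333) + (-2.5)·(-0.6667)) / 5 = -3/5 = -0.6
  s[W,W] = ((-0.6667)·(-0.6667) + (2.3333)·(2.3333) + (-0.6667)·(-0.6667) + (-0.6667)·(-0.6667) + (0.3333)·(0.3333) + (-0.6667)·(-0.6667)) / 5 = 7.3333/5 = 1.4667
  Sample standard deviations s_i = √(s[i,i]):
  s(U) = √(6) = 2.4495
  s(V) = √(6.3) = 2.51
  s(W) = √(1.4667) = 1.2111

Step 3 — r_{ij} = s_{ij} / (s_i · s_j):
  r[U,U] = 1 (diagonal).
  r[U,V] = 4 / (2.4495 · 2.51) = 4 / 6.1482 = 0.6506
  r[U,W] = -0.6 / (2.4495 · 1.2111) = -0.6 / 2.9665 = -0.2023
  r[V,V] = 1 (diagonal).
  r[V,W] = -0.6 / (2.51 · 1.2111) = -0.6 / 3.0397 = -0.1974
  r[W,W] = 1 (diagonal).

R is symmetric with unit diagonal. Assembling:

R = [[1, 0.6506, -0.2023],
 [0.6506, 1, -0.1974],
 [-0.2023, -0.1974, 1]]
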